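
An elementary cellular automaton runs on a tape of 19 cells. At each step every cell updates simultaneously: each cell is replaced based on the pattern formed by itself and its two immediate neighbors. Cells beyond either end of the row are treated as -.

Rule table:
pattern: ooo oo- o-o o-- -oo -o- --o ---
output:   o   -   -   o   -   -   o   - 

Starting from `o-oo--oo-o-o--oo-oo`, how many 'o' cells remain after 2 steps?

4

step 1: ----oo------oo-----
step 2: ---o--o----o--o----
count of o: 4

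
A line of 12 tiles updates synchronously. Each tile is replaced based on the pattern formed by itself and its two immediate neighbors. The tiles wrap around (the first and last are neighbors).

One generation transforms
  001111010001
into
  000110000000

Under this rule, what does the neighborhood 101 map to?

At position 6 the neighborhood is 101; the next row has 0 there.

0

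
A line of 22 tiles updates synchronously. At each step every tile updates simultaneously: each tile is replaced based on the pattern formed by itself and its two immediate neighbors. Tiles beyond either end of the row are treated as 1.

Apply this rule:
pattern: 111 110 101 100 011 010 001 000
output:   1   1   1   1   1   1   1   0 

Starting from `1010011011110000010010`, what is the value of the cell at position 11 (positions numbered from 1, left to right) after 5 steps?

1

step 1: 1111111111111000111111
step 2: 1111111111111101111111
step 3: 1111111111111111111111
step 4: 1111111111111111111111  (fixed point — unchanged through step 5)
position 11 holds 1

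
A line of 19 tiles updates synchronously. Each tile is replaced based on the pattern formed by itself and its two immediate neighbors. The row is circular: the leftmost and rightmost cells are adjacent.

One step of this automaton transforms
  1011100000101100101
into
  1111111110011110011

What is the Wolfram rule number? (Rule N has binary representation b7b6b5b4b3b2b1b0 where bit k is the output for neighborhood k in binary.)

position 3: 111 → 1  (bit 7 = 1)
position 0: 110 → 1  (bit 6 = 1)
position 1: 101 → 1  (bit 5 = 1)
position 5: 100 → 1  (bit 4 = 1)
position 2: 011 → 1  (bit 3 = 1)
position 10: 010 → 0  (bit 2 = 0)
position 9: 001 → 0  (bit 1 = 0)
position 6: 000 → 1  (bit 0 = 1)
bits b7..b0 = 11111001 = 249

249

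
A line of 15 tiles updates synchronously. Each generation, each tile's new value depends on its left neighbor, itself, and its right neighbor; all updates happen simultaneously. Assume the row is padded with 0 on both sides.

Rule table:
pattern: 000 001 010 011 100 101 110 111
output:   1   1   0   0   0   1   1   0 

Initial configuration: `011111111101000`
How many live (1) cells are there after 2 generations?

10

100000000110011
001111111010101
count of 1: 10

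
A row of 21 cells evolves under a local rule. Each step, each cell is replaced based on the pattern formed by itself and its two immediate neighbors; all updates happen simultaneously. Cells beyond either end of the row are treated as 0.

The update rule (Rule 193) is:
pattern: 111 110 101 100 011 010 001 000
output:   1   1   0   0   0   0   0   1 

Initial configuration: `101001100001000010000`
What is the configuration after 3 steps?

011110110000000000001

000000101100011000111
111110000101001010011
011110110000000000001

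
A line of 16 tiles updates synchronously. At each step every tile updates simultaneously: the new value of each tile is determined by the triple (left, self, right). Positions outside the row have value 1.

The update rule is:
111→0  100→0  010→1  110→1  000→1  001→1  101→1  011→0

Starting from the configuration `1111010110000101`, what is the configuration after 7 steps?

1010111100010100

step 1: 0001111010111110
step 2: 0110001111000011
step 3: 1010110001011100
step 4: 1111010111100101
step 5: 0001111000101110
step 6: 0110001011110011
step 7: 1010111100010100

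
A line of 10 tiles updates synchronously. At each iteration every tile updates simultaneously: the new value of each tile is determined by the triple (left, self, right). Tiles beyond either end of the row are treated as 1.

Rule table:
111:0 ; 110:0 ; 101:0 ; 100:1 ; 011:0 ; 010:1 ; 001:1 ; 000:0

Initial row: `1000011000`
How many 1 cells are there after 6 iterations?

0100100101
0111111100
0000000011
1000000100
0100001111
0110010000
count of 1: 3

3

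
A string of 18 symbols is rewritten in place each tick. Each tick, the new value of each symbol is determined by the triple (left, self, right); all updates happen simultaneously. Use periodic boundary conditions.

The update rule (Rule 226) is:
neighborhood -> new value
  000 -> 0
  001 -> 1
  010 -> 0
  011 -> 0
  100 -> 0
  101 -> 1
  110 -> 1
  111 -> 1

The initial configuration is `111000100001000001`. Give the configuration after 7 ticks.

100010000010101010

tick 1: 111001000010000010
tick 2: 011010000100000101
tick 3: 101100001000001010
tick 4: 010100010000010101
tick 5: 101000100000101010
tick 6: 010001000001010101
tick 7: 100010000010101010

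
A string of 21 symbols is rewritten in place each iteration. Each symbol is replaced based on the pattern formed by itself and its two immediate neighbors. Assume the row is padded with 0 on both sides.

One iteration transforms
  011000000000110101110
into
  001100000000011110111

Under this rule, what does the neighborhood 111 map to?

1

At position 18 the neighborhood is 111; the next row has 1 there.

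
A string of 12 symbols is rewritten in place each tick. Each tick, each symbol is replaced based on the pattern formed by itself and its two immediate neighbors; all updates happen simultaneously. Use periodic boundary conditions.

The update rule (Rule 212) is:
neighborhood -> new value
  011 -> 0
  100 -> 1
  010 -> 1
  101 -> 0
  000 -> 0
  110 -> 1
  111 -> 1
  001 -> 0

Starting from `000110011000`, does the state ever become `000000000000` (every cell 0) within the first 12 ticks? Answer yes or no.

no

000011001100
000001100110
000000110011
100000011001
110000001100
011000000110
001100000011
100110000001
110011000000
011001100000
001100110000
000110011000
tick 12 is 000110011000, still not uniform 0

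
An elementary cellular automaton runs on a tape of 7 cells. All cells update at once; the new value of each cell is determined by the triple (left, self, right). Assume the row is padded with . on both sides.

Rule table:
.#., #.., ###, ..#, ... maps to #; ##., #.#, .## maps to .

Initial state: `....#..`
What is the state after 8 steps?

#..#..#

#######
.#####.
#.###.#
#..#..#
#######  (repeats step 1; period 4)
step 8: #..#..#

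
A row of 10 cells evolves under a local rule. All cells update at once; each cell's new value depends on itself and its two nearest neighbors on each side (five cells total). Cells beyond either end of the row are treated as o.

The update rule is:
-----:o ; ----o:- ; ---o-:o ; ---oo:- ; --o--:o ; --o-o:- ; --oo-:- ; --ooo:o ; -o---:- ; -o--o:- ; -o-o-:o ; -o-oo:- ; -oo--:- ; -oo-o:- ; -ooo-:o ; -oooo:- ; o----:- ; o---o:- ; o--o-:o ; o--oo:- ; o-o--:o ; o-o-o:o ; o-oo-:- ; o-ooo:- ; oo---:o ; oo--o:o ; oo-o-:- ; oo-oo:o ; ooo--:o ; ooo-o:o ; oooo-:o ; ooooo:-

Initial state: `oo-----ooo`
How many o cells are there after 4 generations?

5

ooo-o--o--
-oo-o-oo--
o---o---o-
oo-oo--o--
count of o: 5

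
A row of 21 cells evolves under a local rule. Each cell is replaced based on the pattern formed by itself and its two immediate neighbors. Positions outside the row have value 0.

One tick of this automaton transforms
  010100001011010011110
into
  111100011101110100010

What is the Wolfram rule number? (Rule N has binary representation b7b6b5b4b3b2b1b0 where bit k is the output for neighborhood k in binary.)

102

position 17: 111 → 0  (bit 7 = 0)
position 11: 110 → 1  (bit 6 = 1)
position 2: 101 → 1  (bit 5 = 1)
position 4: 100 → 0  (bit 4 = 0)
position 10: 011 → 0  (bit 3 = 0)
position 1: 010 → 1  (bit 2 = 1)
position 0: 001 → 1  (bit 1 = 1)
position 5: 000 → 0  (bit 0 = 0)
bits b7..b0 = 01100110 = 102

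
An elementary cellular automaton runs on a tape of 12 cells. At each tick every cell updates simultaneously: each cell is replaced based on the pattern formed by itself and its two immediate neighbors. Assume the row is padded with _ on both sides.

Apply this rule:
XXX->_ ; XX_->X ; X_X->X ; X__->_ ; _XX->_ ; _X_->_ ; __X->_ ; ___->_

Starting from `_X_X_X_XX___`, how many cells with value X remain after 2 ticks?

__X_X_X_X___
___X_X_X____
count of X: 3

3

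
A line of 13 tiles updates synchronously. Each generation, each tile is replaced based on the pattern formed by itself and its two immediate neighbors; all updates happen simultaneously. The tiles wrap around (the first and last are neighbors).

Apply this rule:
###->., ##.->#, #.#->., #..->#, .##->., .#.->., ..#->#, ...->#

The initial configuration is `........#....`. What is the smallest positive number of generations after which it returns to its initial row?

26

########.####
.......#.....
#######.#####
......#......
######.######
.....#.......
#####.#######
....#........
####.########
...#.........
###.#########
..#..........
##.##########
.#...........
#.###########
#............
.############
............#
############.
...........#.
###########.#
..........#..
##########.##
.........#...
#########.###
........#....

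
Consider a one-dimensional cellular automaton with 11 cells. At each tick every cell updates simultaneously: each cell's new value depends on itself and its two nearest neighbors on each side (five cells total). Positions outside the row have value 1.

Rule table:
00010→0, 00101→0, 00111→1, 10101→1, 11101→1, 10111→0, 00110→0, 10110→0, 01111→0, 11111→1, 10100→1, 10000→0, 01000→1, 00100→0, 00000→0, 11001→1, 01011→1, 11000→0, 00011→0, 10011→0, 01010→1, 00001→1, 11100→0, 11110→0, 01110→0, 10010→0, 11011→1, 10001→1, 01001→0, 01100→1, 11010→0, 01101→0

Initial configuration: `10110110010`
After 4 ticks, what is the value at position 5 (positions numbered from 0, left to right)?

0

11001011001
00100101101
10000010010
00001000001
position 5 holds 0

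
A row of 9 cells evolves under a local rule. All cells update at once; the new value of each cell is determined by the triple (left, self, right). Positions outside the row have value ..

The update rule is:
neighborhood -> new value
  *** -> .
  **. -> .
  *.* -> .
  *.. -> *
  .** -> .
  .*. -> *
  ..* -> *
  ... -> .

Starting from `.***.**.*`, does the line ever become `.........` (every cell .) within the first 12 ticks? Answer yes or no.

*.......*
**.....**
..*...*..
.***.***.
*.......*  (repeats tick 1; period 4)
tick 12: .***.***.
tick 12 is .***.***., still not uniform .

no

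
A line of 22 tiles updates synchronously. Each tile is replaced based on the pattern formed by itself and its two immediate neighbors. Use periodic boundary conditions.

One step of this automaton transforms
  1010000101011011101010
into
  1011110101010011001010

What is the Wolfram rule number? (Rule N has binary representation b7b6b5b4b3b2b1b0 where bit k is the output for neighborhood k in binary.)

position 15: 111 → 1  (bit 7 = 1)
position 12: 110 → 0  (bit 6 = 0)
position 1: 101 → 0  (bit 5 = 0)
position 3: 100 → 1  (bit 4 = 1)
position 11: 011 → 1  (bit 3 = 1)
position 0: 010 → 1  (bit 2 = 1)
position 6: 001 → 0  (bit 1 = 0)
position 4: 000 → 1  (bit 0 = 1)
bits b7..b0 = 10011101 = 157

157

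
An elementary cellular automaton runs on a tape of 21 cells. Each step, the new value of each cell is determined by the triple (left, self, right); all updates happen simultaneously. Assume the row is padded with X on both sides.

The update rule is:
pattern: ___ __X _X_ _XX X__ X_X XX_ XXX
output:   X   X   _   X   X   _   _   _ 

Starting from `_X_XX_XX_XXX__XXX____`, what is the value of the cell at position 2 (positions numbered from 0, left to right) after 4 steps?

___X__X__X__XXX__XXXX
XXX_XX_XX_XXX__XXX___
____X__X__X__XXX__XXX
XXXX_XX_XX_XXX__XXX__
position 2 holds X

X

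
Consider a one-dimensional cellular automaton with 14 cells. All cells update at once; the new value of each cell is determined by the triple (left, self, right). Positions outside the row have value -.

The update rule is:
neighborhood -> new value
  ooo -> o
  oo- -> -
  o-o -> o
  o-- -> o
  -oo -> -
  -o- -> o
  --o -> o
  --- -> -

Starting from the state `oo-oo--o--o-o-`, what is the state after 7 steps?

--o--ooooooooo
-oooo-ooooooo-
o-oo-o-ooooo-o
oo--ooo-ooo-oo
--oo-o-o-o-o--
-o--ooooooooo-
oooo-ooooooo-o

oooo-ooooooo-o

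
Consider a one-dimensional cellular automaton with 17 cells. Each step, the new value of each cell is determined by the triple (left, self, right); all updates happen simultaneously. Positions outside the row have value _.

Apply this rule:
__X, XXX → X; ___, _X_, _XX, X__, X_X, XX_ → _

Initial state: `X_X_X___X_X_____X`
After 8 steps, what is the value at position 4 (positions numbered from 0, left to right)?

_

_______X_______X_
______X_______X__
_____X_______X___
____X_______X____
___X_______X_____
__X_______X______
_X_______X_______
X_______X________
position 4 holds _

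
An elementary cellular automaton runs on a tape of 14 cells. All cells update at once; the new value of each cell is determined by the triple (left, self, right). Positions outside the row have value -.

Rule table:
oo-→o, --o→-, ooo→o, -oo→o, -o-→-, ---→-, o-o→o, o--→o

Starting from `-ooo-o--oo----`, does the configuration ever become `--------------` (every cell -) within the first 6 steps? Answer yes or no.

no

-oooo-o-ooo---
-ooooo-ooooo--
-oooooooooooo-
-ooooooooooooo
-ooooooooooooo  (fixed point — unchanged through step 6)
step 6 is -ooooooooooooo, still not uniform -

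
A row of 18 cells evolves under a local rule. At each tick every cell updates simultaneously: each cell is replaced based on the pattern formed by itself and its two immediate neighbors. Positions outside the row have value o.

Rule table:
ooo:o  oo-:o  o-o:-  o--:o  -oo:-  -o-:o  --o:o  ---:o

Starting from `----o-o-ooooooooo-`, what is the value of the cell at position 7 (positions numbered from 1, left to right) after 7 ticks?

ooooo-o--oooooooo-
ooooo-ooo-ooooooo-
ooooo--oo--oooooo-
ooooooo-ooo-ooooo-
ooooooo--oo--oooo-
ooooooooo-ooo-ooo-
ooooooooo--oo--oo-
position 7 holds o

o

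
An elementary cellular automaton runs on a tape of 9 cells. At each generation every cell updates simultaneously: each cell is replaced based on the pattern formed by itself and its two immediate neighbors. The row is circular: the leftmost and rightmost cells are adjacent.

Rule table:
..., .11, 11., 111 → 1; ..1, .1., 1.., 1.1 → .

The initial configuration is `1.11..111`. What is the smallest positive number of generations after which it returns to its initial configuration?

1.11..111

1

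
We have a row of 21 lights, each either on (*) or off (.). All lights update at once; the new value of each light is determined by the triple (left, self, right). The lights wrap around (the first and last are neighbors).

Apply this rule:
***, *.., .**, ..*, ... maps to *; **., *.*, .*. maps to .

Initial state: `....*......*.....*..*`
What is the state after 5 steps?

****.******.*****.**.
***..*****..****..*..
**.******.*****.**.**
*..*****..****..*..**
.******.*****.**.****

.******.*****.**.****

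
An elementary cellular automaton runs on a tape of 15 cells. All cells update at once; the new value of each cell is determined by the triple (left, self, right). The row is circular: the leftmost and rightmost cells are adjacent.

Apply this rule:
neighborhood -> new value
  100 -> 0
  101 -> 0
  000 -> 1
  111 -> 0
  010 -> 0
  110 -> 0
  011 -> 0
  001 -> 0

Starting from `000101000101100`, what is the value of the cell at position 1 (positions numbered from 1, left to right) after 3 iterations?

iteration 1: 110000010000001
iteration 2: 000111000111100
iteration 3: 110000010000001
position 1 holds 1

1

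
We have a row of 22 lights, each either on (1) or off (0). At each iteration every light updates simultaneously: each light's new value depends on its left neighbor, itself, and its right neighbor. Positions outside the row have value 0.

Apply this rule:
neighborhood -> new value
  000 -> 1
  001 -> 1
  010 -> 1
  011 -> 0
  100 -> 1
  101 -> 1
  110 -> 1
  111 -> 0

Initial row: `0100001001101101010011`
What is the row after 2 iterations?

1111111110110111111101
0000000011011000000111

0000000011011000000111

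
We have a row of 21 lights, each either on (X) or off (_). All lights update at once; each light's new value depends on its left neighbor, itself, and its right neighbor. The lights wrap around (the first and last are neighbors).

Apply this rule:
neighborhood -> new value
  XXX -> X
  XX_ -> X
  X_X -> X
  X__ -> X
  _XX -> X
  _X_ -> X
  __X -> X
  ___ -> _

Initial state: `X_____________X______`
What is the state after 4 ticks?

tick 1: XX___________XXX____X
tick 2: XXX_________XXXXX__XX
tick 3: XXXX_______XXXXXXXXXX
tick 4: XXXXX_____XXXXXXXXXXX

XXXXX_____XXXXXXXXXXX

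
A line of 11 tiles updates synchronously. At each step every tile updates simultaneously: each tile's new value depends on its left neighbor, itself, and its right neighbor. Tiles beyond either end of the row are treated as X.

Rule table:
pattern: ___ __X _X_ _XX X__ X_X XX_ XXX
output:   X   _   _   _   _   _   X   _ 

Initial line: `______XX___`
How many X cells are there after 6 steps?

6

step 1: _XXXX__X_X_
step 2: ____X______
step 3: _XX___XXXX_
step 4: __X_X____X_
step 5: ______XX___  (repeats step 0; period 5)
step 6: _XXXX__X_X_
count of X: 6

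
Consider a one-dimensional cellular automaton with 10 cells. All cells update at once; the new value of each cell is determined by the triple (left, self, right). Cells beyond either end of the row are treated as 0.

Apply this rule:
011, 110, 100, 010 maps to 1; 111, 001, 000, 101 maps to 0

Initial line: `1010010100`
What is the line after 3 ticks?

1011010110
1011010111
1011010101

1011010101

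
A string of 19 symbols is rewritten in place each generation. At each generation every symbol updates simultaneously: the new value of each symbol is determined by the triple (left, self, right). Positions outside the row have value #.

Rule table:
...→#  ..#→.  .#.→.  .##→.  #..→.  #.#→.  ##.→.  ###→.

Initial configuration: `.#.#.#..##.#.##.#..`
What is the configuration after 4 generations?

.#################.

...................
.#################.
...................  (repeats generation 1; period 2)
generation 4: .#################.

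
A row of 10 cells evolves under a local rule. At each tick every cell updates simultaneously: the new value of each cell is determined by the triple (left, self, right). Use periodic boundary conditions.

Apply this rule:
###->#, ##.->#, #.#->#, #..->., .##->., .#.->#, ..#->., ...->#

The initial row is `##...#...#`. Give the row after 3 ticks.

##.#.#.#..
.#######..
..######.#

..######.#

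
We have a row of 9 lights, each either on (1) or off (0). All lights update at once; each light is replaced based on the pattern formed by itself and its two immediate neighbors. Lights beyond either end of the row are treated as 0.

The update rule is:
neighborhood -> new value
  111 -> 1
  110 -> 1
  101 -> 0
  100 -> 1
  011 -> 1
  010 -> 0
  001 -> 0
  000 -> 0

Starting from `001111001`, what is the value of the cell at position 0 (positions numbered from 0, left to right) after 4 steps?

001111100
001111110
001111111
001111111
position 0 holds 0

0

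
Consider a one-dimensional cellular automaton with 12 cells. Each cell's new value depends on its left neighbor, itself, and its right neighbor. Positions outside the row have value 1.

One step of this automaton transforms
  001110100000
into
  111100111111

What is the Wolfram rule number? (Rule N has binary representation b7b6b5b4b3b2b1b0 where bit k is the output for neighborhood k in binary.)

position 3: 111 → 1  (bit 7 = 1)
position 4: 110 → 0  (bit 6 = 0)
position 5: 101 → 0  (bit 5 = 0)
position 0: 100 → 1  (bit 4 = 1)
position 2: 011 → 1  (bit 3 = 1)
position 6: 010 → 1  (bit 2 = 1)
position 1: 001 → 1  (bit 1 = 1)
position 8: 000 → 1  (bit 0 = 1)
bits b7..b0 = 10011111 = 159

159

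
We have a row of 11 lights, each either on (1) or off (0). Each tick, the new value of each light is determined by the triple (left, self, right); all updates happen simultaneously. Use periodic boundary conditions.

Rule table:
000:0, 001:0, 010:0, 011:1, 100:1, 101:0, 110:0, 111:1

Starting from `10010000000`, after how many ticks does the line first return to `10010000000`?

tick 1: 01001000000
tick 2: 00100100000
tick 3: 00010010000
tick 4: 00001001000
tick 5: 00000100100
tick 6: 00000010010
tick 7: 00000001001
tick 8: 10000000100
tick 9: 01000000010
tick 10: 00100000001
tick 11: 10010000000

11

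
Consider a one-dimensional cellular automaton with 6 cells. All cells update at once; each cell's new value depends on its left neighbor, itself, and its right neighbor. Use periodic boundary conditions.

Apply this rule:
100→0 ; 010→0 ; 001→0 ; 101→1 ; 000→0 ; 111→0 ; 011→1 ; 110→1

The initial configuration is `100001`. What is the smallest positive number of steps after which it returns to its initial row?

step 1: 100001

1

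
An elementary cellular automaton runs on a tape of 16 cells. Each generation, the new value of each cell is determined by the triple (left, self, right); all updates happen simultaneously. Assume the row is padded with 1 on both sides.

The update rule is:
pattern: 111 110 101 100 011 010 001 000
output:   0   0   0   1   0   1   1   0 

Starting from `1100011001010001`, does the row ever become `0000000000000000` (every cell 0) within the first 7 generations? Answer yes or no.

no

0010100111011010
1110111000000010
0000000100000110
1000001110001000
0100010001011101
0110111011000000
0000000000100001
generation 7 is 0000000000100001, still not uniform 0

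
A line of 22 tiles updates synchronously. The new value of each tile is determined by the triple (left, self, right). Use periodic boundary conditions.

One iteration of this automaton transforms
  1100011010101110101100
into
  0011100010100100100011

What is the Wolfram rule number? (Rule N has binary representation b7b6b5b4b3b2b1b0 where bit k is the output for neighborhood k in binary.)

position 13: 111 → 1  (bit 7 = 1)
position 1: 110 → 0  (bit 6 = 0)
position 7: 101 → 0  (bit 5 = 0)
position 2: 100 → 1  (bit 4 = 1)
position 0: 011 → 0  (bit 3 = 0)
position 8: 010 → 1  (bit 2 = 1)
position 4: 001 → 1  (bit 1 = 1)
position 3: 000 → 1  (bit 0 = 1)
bits b7..b0 = 10010111 = 151

151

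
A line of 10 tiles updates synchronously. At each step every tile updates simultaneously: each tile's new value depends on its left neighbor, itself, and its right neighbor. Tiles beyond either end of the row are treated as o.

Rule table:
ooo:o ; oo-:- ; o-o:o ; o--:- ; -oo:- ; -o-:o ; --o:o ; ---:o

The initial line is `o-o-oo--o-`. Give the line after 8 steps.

--ooo-o-o-

step 1: -ooo---ooo
step 2: o-o--oo-oo
step 3: -oo-o--o-o
step 4: o--oo-ooo-
step 5: --o--o-o-o
step 6: -oo-ooooo-
step 7: o--o-ooo-o
step 8: --ooo-o-o-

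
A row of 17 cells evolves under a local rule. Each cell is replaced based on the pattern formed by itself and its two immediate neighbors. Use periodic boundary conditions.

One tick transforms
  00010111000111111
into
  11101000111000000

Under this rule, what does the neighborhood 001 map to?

1

At position 2 the neighborhood is 001; the next row has 1 there.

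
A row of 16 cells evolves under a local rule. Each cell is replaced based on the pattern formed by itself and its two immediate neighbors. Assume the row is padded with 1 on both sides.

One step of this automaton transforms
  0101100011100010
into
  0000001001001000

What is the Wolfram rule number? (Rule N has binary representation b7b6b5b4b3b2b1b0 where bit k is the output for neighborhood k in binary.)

129

position 9: 111 → 1  (bit 7 = 1)
position 4: 110 → 0  (bit 6 = 0)
position 0: 101 → 0  (bit 5 = 0)
position 5: 100 → 0  (bit 4 = 0)
position 3: 011 → 0  (bit 3 = 0)
position 1: 010 → 0  (bit 2 = 0)
position 7: 001 → 0  (bit 1 = 0)
position 6: 000 → 1  (bit 0 = 1)
bits b7..b0 = 10000001 = 129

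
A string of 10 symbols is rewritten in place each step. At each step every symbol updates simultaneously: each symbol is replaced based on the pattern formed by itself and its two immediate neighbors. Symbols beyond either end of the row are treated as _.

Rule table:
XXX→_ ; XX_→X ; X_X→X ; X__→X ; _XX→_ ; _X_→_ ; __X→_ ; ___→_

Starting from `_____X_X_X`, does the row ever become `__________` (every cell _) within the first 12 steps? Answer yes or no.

______X_X_
_______X_X
________X_
_________X
__________
all cells are _ at step 5

yes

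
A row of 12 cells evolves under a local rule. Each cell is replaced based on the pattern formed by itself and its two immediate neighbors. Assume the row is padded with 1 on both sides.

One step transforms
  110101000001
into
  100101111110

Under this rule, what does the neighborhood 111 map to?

At position 0 the neighborhood is 111; the next row has 1 there.

1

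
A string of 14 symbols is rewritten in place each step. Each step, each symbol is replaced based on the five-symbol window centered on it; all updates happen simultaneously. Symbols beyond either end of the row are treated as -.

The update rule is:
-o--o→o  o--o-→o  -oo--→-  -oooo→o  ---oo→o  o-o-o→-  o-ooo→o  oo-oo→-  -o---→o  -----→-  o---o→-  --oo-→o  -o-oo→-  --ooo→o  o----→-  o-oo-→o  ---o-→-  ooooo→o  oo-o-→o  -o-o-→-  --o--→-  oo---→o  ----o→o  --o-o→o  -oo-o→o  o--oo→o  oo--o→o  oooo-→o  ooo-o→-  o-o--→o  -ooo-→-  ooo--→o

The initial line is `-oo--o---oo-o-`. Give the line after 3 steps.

oo-oo-o-oooooo
oo-ooo--oooooo
oo-o-ooooooooo

oo-o-ooooooooo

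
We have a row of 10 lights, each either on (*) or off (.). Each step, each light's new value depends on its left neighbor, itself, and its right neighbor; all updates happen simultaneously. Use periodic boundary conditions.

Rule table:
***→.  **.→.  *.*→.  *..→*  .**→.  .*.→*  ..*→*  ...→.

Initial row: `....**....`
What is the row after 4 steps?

...*..*...
..******..
.*......*.
***....***

***....***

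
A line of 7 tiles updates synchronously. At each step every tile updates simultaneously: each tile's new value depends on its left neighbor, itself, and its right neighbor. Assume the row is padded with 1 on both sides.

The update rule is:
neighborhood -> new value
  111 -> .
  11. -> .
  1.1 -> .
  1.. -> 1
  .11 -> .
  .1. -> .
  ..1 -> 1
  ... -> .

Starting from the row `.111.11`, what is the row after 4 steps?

.......
1.....1
.1...1.
..1.1..

..1.1..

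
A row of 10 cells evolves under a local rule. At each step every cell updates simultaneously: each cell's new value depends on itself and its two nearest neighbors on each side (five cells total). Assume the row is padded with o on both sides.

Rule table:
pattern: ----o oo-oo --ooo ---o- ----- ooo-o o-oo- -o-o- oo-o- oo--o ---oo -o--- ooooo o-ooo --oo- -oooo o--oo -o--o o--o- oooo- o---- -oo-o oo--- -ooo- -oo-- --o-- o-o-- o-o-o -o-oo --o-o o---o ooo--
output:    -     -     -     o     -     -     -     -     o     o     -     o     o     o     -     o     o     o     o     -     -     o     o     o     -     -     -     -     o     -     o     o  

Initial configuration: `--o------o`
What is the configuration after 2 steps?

oo-o------
--o-o-----

--o-o-----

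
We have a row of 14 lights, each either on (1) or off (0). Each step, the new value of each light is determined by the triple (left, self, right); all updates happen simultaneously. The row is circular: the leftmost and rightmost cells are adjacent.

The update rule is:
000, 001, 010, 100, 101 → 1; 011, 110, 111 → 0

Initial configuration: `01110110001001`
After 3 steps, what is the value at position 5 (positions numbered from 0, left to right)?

0

step 1: 10001001111111
step 2: 01111110000000
step 3: 10000001111111
position 5 holds 0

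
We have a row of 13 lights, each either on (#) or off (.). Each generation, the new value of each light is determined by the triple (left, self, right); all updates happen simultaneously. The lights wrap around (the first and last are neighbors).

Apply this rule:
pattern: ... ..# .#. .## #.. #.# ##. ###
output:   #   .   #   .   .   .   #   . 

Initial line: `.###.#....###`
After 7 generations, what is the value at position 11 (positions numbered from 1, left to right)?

...#.#.##...#
.#.#.#..#.#.#
.#.#.#..#.#.#  (fixed point — unchanged through generation 7)
position 11 holds #

#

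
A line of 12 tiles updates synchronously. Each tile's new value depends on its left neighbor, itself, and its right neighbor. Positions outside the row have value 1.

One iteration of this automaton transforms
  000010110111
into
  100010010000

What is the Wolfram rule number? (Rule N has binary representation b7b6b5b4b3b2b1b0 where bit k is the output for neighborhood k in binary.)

position 10: 111 → 0  (bit 7 = 0)
position 7: 110 → 1  (bit 6 = 1)
position 5: 101 → 0  (bit 5 = 0)
position 0: 100 → 1  (bit 4 = 1)
position 6: 011 → 0  (bit 3 = 0)
position 4: 010 → 1  (bit 2 = 1)
position 3: 001 → 0  (bit 1 = 0)
position 1: 000 → 0  (bit 0 = 0)
bits b7..b0 = 01010100 = 84

84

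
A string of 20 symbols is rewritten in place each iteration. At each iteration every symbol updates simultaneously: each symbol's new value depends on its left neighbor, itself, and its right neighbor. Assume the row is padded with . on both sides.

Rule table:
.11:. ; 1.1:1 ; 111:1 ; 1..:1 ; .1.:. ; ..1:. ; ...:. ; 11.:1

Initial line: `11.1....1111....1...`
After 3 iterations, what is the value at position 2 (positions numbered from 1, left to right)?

.

iteration 1: .11.1....1111....1..
iteration 2: ..11.1....1111....1.
iteration 3: ...11.1....1111....1
position 2 holds .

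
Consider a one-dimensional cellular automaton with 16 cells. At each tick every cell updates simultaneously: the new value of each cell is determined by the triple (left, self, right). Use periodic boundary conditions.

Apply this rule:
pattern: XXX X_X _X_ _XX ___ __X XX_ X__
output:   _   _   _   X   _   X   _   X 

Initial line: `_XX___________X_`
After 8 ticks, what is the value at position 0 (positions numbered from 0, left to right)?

tick 1: XX_X_________X_X
tick 2: ____X_______X__X
tick 3: X__X_X_____X_XX_
tick 4: _XX___X___X__X__
tick 5: XX_X_X_X_X_XX_X_
tick 6: X__________X____
tick 7: _X________X_X__X
tick 8: __X______X___XX_
position 0 holds _

_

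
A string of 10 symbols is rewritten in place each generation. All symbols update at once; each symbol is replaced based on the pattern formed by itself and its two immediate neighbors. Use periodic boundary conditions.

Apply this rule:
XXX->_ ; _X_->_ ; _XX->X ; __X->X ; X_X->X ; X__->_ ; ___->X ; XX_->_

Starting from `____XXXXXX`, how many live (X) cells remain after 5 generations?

4

_XXXX_____
XX____XXXX
___XXXX___
XXXX____XX
_____XXXX_
count of X: 4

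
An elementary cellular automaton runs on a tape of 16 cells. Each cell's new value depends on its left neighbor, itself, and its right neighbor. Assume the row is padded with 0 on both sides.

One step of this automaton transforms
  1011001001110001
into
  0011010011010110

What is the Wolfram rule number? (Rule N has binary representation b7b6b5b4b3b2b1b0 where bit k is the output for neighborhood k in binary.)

75

position 10: 111 → 0  (bit 7 = 0)
position 3: 110 → 1  (bit 6 = 1)
position 1: 101 → 0  (bit 5 = 0)
position 4: 100 → 0  (bit 4 = 0)
position 2: 011 → 1  (bit 3 = 1)
position 0: 010 → 0  (bit 2 = 0)
position 5: 001 → 1  (bit 1 = 1)
position 13: 000 → 1  (bit 0 = 1)
bits b7..b0 = 01001011 = 75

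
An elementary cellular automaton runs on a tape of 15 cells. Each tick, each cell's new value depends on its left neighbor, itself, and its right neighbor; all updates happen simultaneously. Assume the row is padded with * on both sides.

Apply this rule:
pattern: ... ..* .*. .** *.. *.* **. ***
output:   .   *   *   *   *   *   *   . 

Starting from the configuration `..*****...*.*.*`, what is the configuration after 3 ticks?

tick 1: ***...**.******
tick 2: ..**.*****.....
tick 3: ******...**...*

******...**...*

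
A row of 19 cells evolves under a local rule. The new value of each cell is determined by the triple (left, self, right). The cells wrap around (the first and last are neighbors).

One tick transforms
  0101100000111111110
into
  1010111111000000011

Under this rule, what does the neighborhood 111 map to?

0

At position 11 the neighborhood is 111; the next row has 0 there.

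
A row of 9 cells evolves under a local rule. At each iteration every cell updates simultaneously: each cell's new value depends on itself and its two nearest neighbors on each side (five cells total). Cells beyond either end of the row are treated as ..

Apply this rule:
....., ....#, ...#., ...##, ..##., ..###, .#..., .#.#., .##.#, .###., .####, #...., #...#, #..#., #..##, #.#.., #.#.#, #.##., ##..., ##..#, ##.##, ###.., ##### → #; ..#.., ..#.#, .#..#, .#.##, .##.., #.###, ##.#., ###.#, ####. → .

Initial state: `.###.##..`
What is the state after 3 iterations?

###.##.##
##.#####.
###.##.##

###.##.##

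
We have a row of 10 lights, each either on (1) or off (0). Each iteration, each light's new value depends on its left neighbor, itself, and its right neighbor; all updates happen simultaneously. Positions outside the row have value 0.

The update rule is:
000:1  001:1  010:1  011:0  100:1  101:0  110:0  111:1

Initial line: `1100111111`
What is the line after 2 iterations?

1100001101

0011011110
1100001101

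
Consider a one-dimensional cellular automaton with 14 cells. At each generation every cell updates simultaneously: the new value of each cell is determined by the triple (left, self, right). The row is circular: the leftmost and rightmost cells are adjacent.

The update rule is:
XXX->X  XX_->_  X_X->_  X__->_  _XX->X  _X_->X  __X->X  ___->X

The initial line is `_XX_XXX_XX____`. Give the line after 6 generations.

XX__XX__X__XXX
X__XX__XX_XXXX
__XX__XX__XXXX
_XX__XX__XXXX_
XX__XX__XXXX__
X__XX__XXXX__X

X__XX__XXXX__X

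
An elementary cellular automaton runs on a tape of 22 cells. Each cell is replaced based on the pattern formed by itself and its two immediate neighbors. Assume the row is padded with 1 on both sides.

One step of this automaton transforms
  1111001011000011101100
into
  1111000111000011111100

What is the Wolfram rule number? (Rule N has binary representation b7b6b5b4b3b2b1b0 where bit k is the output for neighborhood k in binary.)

232

position 0: 111 → 1  (bit 7 = 1)
position 3: 110 → 1  (bit 6 = 1)
position 7: 101 → 1  (bit 5 = 1)
position 4: 100 → 0  (bit 4 = 0)
position 8: 011 → 1  (bit 3 = 1)
position 6: 010 → 0  (bit 2 = 0)
position 5: 001 → 0  (bit 1 = 0)
position 11: 000 → 0  (bit 0 = 0)
bits b7..b0 = 11101000 = 232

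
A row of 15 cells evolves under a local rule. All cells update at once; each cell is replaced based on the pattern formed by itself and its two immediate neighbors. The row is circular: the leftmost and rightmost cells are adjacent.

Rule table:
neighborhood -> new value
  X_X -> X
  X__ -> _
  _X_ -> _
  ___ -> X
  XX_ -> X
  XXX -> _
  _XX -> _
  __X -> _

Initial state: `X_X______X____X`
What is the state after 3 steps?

___XXX__X_____X

XX__XXXX___XX__
_X_____X_X__X__
___XXX__X_____X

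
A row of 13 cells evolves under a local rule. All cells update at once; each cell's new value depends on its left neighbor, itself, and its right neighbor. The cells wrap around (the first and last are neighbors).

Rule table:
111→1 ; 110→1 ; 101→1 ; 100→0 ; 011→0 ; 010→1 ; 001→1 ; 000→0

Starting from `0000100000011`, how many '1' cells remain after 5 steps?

0001100000101
0010100001111
0111100010111
1011100111011
1101101011101
count of 1: 9

9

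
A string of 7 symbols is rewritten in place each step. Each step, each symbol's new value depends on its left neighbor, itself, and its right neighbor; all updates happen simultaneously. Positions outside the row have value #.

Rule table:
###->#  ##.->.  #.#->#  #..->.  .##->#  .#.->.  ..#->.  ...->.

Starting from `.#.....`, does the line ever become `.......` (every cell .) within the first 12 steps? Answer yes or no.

#......
.......
all cells are . at step 2

yes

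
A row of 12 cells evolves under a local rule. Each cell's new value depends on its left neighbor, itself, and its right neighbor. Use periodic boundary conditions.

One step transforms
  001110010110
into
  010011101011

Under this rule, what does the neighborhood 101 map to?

1

At position 8 the neighborhood is 101; the next row has 1 there.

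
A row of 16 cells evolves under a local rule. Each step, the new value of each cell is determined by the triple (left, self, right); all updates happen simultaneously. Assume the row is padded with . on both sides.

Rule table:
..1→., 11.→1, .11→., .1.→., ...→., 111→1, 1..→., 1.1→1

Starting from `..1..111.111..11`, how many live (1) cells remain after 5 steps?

step 1: ......111.11...1
step 2: .......111.1....
step 3: ........111.....
step 4: .........11.....
step 5: ..........1.....
count of 1: 1

1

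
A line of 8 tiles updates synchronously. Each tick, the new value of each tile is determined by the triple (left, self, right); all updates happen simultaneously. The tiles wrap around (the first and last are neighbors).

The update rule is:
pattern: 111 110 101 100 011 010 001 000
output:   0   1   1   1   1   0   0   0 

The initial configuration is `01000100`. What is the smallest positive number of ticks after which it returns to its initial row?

4

00100010
00010001
10001000
01000100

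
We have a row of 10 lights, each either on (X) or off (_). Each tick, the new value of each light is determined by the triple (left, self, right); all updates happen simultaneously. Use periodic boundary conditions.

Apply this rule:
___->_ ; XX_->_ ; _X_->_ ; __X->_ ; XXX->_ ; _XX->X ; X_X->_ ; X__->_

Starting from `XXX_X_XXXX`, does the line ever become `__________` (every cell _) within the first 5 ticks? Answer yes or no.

tick 1: ______X___
tick 2: __________
all cells are _ at tick 2

yes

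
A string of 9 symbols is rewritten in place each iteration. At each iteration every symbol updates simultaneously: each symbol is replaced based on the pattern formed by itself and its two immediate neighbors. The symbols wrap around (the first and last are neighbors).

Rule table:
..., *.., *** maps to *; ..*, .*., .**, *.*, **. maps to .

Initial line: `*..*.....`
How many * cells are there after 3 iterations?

2

.*..****.
..*..**.*
*..*.....
count of *: 2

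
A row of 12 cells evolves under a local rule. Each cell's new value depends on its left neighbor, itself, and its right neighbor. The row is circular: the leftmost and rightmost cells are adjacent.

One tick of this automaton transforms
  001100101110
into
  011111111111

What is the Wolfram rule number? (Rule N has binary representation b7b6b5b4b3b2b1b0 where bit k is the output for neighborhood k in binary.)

position 9: 111 → 1  (bit 7 = 1)
position 3: 110 → 1  (bit 6 = 1)
position 7: 101 → 1  (bit 5 = 1)
position 4: 100 → 1  (bit 4 = 1)
position 2: 011 → 1  (bit 3 = 1)
position 6: 010 → 1  (bit 2 = 1)
position 1: 001 → 1  (bit 1 = 1)
position 0: 000 → 0  (bit 0 = 0)
bits b7..b0 = 11111110 = 254

254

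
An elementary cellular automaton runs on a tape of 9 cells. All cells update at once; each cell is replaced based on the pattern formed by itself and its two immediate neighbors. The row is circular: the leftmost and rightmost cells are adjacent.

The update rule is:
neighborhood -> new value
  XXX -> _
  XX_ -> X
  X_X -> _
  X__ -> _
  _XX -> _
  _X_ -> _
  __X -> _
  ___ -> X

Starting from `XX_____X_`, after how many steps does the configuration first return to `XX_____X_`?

step 1: _X_XXX___
step 2: _____X_XX
step 3: _XXX____X
step 4: ___X_XX__
step 5: XX____X_X
step 6: _X_XX____
step 7: ____X_XXX
step 8: _XX_____X
step 9: __X_XXX__
step 10: X_____X_X
step 11: X_XXX____
step 12: ____X_XX_
step 13: XXX____X_
step 14: __X_XX___
step 15: X____X_XX
step 16: X_XX_____
step 17: ___X_XXX_
step 18: XX_____X_

18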